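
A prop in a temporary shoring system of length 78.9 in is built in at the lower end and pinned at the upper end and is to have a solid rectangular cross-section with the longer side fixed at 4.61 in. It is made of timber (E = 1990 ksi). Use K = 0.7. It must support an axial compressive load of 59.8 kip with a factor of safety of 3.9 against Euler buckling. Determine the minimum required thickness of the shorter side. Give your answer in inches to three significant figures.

b ≈ 4.55 in

Required P_cr = n·P = 3.9 × 59.8 = 233.2 kip
L_e = K·L = 0.7 × 78.9 = 55.23 in
Required I = P_cr·L_e²/(π²E) = 2.332×10^5 × 55.23² / (π² × 1.99×10^6) = 36.22 in⁴
Rectangle, weak axis: I_min = h·b³/12 with h = 4.61 in fixed  ⇒  b = (12I/h)^(1/3) = 4.55 in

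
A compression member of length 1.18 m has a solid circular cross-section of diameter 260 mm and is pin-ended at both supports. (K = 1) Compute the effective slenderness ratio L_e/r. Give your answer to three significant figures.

For a solid circle r = d/4 = 260/4 = 65.00 mm
L_e = K·L = 1 × 1.18 m = 1.180 m = 1180.0 mm
λ = L_e / r_min = 1180.0 / 65.00 = 18.2

λ ≈ 18.2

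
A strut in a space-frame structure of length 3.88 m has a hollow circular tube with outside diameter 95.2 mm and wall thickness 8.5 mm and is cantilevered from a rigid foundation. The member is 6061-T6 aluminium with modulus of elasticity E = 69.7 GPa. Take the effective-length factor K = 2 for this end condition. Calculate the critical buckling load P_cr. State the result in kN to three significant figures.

P_cr ≈ 25.1 kN

Inner diameter d_i = 95.2 − 2×8.5 = 78.20 mm
I = π(d_o⁴ − d_i⁴)/64 = π(95.2⁴ − 78.20⁴)/64 = 2.196×10^6 mm⁴
I = 2.196×10^6 mm⁴ = 2.196×10^-6 m⁴
Effective length L_e = K·L = 2 × 3.88 = 7.760 m
P_cr = π²EI / L_e² = π² × 69.7×10⁹ × 2.196×10^-6 / 7.760² = 2.509×10^4 N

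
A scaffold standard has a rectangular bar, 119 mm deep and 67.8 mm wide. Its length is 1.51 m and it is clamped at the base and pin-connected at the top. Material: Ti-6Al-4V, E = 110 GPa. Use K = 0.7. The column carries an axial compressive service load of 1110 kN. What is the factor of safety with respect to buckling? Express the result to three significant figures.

Buckling occurs about the weak axis: I_min = h·b³/12 with b = 67.8 mm (the shorter side).
I_min = 119×67.8³/12 = 3.091×10^6 mm⁴
I = 3.091×10^6 mm⁴ = 3.091×10^-6 m⁴
Effective length L_e = K·L = 0.7 × 1.51 = 1.057 m
P_cr = π²EI / L_e² = π² × 110×10⁹ × 3.091×10^-6 / 1.057² = 3.003×10^6 N
Factor of safety n = P_cr / P = 3003.3 / 1110 = 2.71

n ≈ 2.71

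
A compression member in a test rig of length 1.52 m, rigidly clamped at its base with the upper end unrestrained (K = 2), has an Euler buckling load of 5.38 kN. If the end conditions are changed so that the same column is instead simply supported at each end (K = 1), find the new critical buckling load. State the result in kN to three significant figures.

P_cr ∝ 1/K², so P_cr,new = P_cr,old × (K_old/K_new)² = 5.38 × (2/1)²
= 5.38 × 4.000 = 21.5 kN

P_cr ≈ 21.5 kN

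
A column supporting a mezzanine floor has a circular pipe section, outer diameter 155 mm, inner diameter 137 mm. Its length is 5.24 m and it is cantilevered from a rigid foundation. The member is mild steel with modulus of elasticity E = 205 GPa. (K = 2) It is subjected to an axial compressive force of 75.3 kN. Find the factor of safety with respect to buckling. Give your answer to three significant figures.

n ≈ 2.70

d_o = 155 mm, d_i = 137 mm
I = π(d_o⁴ − d_i⁴)/64 = π(155⁴ − 137.0⁴)/64 = 1.104×10^7 mm⁴
I = 1.104×10^7 mm⁴ = 1.104×10^-5 m⁴
Effective length L_e = K·L = 2 × 5.24 = 10.48 m
P_cr = π²EI / L_e² = π² × 205×10⁹ × 1.104×10^-5 / 10.48² = 2.034×10^5 N
Factor of safety n = P_cr / P = 203.39 / 75.3 = 2.70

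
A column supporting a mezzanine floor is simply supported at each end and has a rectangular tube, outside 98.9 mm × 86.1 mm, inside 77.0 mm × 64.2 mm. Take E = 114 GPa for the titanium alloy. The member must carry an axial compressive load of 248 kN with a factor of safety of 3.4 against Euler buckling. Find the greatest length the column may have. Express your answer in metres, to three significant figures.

L_max ≈ 2.18 m

Weak-axis I_min = (h_o·b_o³ − h_i·b_i³)/12 with b_o = 86.1, b_i = 64.20 mm (shorter outer/inner sides).
I_min = (98.9×86.1³ − 77.00×64.20³)/12 = 3.563×10^6 mm⁴
I = 3.563×10^-6 m⁴
Required critical load P_cr = n·P = 3.4 × 248 = 843.2 kN = 8.432×10^5 N
From P_cr = π²EI/(K·L)²:  L = (1/K)·√(π²EI/P_cr) = (1/1)·√(π²×1.14×10^11×3.563×10^-6/8.432×10^5)
L = 2.18 m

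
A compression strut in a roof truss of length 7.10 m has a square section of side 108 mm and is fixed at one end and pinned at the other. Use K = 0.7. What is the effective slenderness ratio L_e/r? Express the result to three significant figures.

For a square r = a/√12 = 108/√12 = 31.18 mm
L_e = K·L = 0.7 × 7.10 m = 4.970 m = 4970.0 mm
λ = L_e / r_min = 4970.0 / 31.18 = 159

λ ≈ 159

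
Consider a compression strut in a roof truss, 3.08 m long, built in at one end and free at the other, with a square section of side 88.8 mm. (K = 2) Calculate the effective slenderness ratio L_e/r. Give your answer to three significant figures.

For a square r = a/√12 = 88.8/√12 = 25.63 mm
L_e = K·L = 2 × 3.08 m = 6.160 m = 6160.0 mm
λ = L_e / r_min = 6160.0 / 25.63 = 240

λ ≈ 240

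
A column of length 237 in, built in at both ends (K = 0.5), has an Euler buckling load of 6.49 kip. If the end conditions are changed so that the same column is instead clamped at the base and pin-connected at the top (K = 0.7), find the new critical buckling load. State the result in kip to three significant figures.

P_cr ≈ 3.31 kip

P_cr ∝ 1/K², so P_cr,new = P_cr,old × (K_old/K_new)² = 6.49 × (0.5/0.7)²
= 6.49 × 0.5102 = 3.31 kip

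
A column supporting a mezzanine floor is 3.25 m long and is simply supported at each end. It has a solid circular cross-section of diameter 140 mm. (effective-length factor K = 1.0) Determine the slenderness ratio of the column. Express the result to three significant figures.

λ ≈ 92.9

For a solid circle r = d/4 = 140/4 = 35.00 mm
L_e = K·L = 1 × 3.25 m = 3.250 m = 3250.0 mm
λ = L_e / r_min = 3250.0 / 35.00 = 92.9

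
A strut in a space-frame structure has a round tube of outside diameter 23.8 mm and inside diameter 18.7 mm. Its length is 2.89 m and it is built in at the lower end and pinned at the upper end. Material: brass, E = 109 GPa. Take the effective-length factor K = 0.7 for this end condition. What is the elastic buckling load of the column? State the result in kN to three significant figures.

P_cr ≈ 2.56 kN

d_o = 23.8 mm, d_i = 18.7 mm
I = π(d_o⁴ − d_i⁴)/64 = π(23.8⁴ − 18.70⁴)/64 = 9.747×10^3 mm⁴
I = 9.747×10^3 mm⁴ = 9.747×10^-9 m⁴
Effective length L_e = K·L = 0.7 × 2.89 = 2.023 m
P_cr = π²EI / L_e² = π² × 109×10⁹ × 9.747×10^-9 / 2.023² = 2.562×10^3 N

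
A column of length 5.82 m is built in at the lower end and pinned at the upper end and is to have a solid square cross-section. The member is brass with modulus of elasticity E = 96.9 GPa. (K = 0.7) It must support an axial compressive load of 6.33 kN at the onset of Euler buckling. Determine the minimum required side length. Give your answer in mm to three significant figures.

L_e = K·L = 0.7 × 5.82 = 4.074 m
Required I = P_cr·L_e²/(π²E) = 6.330×10^3 × 4.074² / (π² × 9.69×10^10) = 1.099×10^-7 m⁴
I_req = 1.099×10^5 mm⁴
Solid square: I = a⁴/12  ⇒  a = (12I)^(1/4) = (12×1.099×10^5)^(1/4) = 33.9 mm

a ≈ 33.9 mm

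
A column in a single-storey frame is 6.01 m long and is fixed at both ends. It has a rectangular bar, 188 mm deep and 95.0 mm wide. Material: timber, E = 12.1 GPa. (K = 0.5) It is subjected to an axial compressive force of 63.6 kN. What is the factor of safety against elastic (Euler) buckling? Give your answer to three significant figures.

Buckling occurs about the weak axis: I_min = h·b³/12 with b = 95.0 mm (the shorter side).
I_min = 188×95.0³/12 = 1.343×10^7 mm⁴
I = 1.343×10^7 mm⁴ = 1.343×10^-5 m⁴
Effective length L_e = K·L = 0.5 × 6.01 = 3.005 m
P_cr = π²EI / L_e² = π² × 12.1×10⁹ × 1.343×10^-5 / 3.005² = 1.776×10^5 N
Factor of safety n = P_cr / P = 177.64 / 63.6 = 2.79

n ≈ 2.79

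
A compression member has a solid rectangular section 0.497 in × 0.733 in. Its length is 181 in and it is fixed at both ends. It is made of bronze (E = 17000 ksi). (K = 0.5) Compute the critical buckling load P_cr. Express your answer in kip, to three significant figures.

P_cr ≈ 0.154 kip

Buckling occurs about the weak axis: I_min = h·b³/12 with b = 0.497 in (the shorter side).
I_min = 0.733×0.497³/12 = 7.499×10^-3 in⁴
Effective length L_e = K·L = 0.5 × 181 = 90.50 in
P_cr = π²EI / L_e² = π² × 17000×10³ × 7.499×10^-3 / 90.50² = 153.6 lb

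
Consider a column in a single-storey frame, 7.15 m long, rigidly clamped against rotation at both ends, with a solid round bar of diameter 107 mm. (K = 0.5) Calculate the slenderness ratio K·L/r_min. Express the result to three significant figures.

For a solid circle r = d/4 = 107/4 = 26.75 mm
L_e = K·L = 0.5 × 7.15 m = 3.575 m = 3575.0 mm
λ = L_e / r_min = 3575.0 / 26.75 = 134

λ ≈ 134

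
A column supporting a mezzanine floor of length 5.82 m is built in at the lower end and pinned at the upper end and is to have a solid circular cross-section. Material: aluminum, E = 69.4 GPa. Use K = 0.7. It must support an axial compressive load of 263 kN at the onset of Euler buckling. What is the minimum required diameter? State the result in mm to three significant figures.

d ≈ 107 mm

L_e = K·L = 0.7 × 5.82 = 4.074 m
Required I = P_cr·L_e²/(π²E) = 2.630×10^5 × 4.074² / (π² × 6.94×10^10) = 6.373×10^-6 m⁴
I_req = 6.373×10^6 mm⁴
Solid circle: I = πd⁴/64  ⇒  d = (64I/π)^(1/4) = (64×6.373×10^6/π)^(1/4) = 107 mm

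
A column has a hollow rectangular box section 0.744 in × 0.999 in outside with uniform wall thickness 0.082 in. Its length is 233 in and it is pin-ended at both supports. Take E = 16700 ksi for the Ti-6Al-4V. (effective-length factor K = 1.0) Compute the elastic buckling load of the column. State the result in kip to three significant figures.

P_cr ≈ 0.0629 kip

Inner dimensions: h_i = 0.999 − 2×0.082 = 0.8350 in, b_i = 0.744 − 2×0.082 = 0.5800 in
Weak-axis I_min = (h_o·b_o³ − h_i·b_i³)/12 with b_o = 0.744, b_i = 0.5800 in (shorter outer/inner sides).
I_min = (0.999×0.744³ − 0.8350×0.5800³)/12 = 2.071×10^-2 in⁴
Effective length L_e = K·L = 1 × 233 = 233.0 in
P_cr = π²EI / L_e² = π² × 16700×10³ × 2.071×10^-2 / 233.0² = 62.87 lb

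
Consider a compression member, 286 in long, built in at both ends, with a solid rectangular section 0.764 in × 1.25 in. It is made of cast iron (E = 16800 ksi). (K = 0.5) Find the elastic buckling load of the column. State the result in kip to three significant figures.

P_cr ≈ 0.377 kip

Buckling occurs about the weak axis: I_min = h·b³/12 with b = 0.764 in (the shorter side).
I_min = 1.25×0.764³/12 = 4.645×10^-2 in⁴
Effective length L_e = K·L = 0.5 × 286 = 143.0 in
P_cr = π²EI / L_e² = π² × 16800×10³ × 4.645×10^-2 / 143.0² = 376.7 lb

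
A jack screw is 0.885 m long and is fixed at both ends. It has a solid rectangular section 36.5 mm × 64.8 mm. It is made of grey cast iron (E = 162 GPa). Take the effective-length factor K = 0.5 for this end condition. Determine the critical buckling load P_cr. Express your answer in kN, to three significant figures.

P_cr ≈ 2140 kN

Buckling occurs about the weak axis: I_min = h·b³/12 with b = 36.5 mm (the shorter side).
I_min = 64.8×36.5³/12 = 2.626×10^5 mm⁴
I = 2.626×10^5 mm⁴ = 2.626×10^-7 m⁴
Effective length L_e = K·L = 0.5 × 0.885 = 0.4425 m
P_cr = π²EI / L_e² = π² × 162×10⁹ × 2.626×10^-7 / 0.4425² = 2.144×10^6 N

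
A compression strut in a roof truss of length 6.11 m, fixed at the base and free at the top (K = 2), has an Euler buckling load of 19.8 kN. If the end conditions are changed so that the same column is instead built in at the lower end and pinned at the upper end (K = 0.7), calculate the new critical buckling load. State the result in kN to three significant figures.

P_cr ≈ 162 kN

P_cr ∝ 1/K², so P_cr,new = P_cr,old × (K_old/K_new)² = 19.8 × (2/0.7)²
= 19.8 × 8.163 = 162 kN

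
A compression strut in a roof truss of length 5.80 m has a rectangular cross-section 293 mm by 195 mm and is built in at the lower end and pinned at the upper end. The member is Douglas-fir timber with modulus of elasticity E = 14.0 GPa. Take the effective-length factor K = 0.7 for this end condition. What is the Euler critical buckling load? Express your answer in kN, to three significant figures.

P_cr ≈ 1520 kN

Buckling occurs about the weak axis: I_min = h·b³/12 with b = 195 mm (the shorter side).
I_min = 293×195³/12 = 1.810×10^8 mm⁴
I = 1.810×10^8 mm⁴ = 1.810×10^-4 m⁴
Effective length L_e = K·L = 0.7 × 5.80 = 4.060 m
P_cr = π²EI / L_e² = π² × 14.0×10⁹ × 1.810×10^-4 / 4.060² = 1.518×10^6 N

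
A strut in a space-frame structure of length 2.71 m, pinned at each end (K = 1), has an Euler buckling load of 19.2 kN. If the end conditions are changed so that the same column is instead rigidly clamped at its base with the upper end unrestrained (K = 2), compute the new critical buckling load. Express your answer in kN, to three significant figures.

P_cr ∝ 1/K², so P_cr,new = P_cr,old × (K_old/K_new)² = 19.2 × (1/2)²
= 19.2 × 0.2500 = 4.80 kN

P_cr ≈ 4.80 kN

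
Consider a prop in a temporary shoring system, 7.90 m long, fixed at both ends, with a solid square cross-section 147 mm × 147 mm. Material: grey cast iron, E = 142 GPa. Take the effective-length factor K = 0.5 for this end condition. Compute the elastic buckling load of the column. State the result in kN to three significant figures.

I = a⁴/12 = 147⁴/12 = 3.891×10^7 mm⁴
I = 3.891×10^7 mm⁴ = 3.891×10^-5 m⁴
Effective length L_e = K·L = 0.5 × 7.90 = 3.950 m
P_cr = π²EI / L_e² = π² × 142×10⁹ × 3.891×10^-5 / 3.950² = 3.495×10^6 N

P_cr ≈ 3500 kN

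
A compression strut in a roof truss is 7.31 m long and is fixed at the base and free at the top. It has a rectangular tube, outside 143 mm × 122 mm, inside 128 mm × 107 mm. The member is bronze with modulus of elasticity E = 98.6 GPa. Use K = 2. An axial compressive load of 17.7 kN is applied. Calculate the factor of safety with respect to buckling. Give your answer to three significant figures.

n ≈ 2.20

Weak-axis I_min = (h_o·b_o³ − h_i·b_i³)/12 with b_o = 122, b_i = 107.0 mm (shorter outer/inner sides).
I_min = (143×122³ − 128.0×107.0³)/12 = 8.572×10^6 mm⁴
I = 8.572×10^6 mm⁴ = 8.572×10^-6 m⁴
Effective length L_e = K·L = 2 × 7.31 = 14.62 m
P_cr = π²EI / L_e² = π² × 98.6×10⁹ × 8.572×10^-6 / 14.62² = 3.903×10^4 N
Factor of safety n = P_cr / P = 39.026 / 17.7 = 2.20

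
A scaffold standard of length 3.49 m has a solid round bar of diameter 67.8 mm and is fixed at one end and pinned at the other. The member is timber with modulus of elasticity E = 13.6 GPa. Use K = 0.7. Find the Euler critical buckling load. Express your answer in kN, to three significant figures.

I = πd⁴/64 = π×67.8⁴/64 = 1.037×10^6 mm⁴
I = 1.037×10^6 mm⁴ = 1.037×10^-6 m⁴
Effective length L_e = K·L = 0.7 × 3.49 = 2.443 m
P_cr = π²EI / L_e² = π² × 13.6×10⁹ × 1.037×10^-6 / 2.443² = 2.333×10^4 N

P_cr ≈ 23.3 kN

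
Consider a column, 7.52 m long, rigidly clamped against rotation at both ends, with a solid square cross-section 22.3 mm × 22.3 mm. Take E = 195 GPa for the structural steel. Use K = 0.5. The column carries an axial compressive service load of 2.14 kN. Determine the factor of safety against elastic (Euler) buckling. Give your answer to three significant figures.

I = a⁴/12 = 22.3⁴/12 = 2.061×10^4 mm⁴
I = 2.061×10^4 mm⁴ = 2.061×10^-8 m⁴
Effective length L_e = K·L = 0.5 × 7.52 = 3.760 m
P_cr = π²EI / L_e² = π² × 195×10⁹ × 2.061×10^-8 / 3.760² = 2.805×10^3 N
Factor of safety n = P_cr / P = 2.8054 / 2.14 = 1.31

n ≈ 1.31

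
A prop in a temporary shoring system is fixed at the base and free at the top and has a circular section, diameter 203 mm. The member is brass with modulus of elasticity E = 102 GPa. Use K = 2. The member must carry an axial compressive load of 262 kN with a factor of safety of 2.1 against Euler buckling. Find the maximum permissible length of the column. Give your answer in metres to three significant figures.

L_max ≈ 6.17 m

I = πd⁴/64 = π×203⁴/64 = 8.336×10^7 mm⁴
I = 8.336×10^-5 m⁴
Required critical load P_cr = n·P = 2.1 × 262 = 550.2 kN = 5.502×10^5 N
From P_cr = π²EI/(K·L)²:  L = (1/K)·√(π²EI/P_cr) = (1/2)·√(π²×1.02×10^11×8.336×10^-5/5.502×10^5)
L = 6.17 m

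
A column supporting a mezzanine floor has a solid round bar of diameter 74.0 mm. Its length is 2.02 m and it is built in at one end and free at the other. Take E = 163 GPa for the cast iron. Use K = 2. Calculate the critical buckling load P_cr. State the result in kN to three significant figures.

P_cr ≈ 145 kN

I = πd⁴/64 = π×74.0⁴/64 = 1.472×10^6 mm⁴
I = 1.472×10^6 mm⁴ = 1.472×10^-6 m⁴
Effective length L_e = K·L = 2 × 2.02 = 4.040 m
P_cr = π²EI / L_e² = π² × 163×10⁹ × 1.472×10^-6 / 4.040² = 1.451×10^5 N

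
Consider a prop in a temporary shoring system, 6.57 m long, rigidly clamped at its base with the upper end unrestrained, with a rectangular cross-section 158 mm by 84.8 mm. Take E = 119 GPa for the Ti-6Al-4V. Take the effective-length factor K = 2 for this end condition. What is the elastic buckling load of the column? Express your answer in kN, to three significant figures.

P_cr ≈ 54.6 kN

Buckling occurs about the weak axis: I_min = h·b³/12 with b = 84.8 mm (the shorter side).
I_min = 158×84.8³/12 = 8.029×10^6 mm⁴
I = 8.029×10^6 mm⁴ = 8.029×10^-6 m⁴
Effective length L_e = K·L = 2 × 6.57 = 13.14 m
P_cr = π²EI / L_e² = π² × 119×10⁹ × 8.029×10^-6 / 13.14² = 5.462×10^4 N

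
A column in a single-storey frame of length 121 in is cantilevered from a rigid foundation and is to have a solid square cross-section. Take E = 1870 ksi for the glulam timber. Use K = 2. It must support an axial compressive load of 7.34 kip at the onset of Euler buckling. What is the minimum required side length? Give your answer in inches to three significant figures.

L_e = K·L = 2 × 121 = 242.0 in
Required I = P_cr·L_e²/(π²E) = 7.340×10^3 × 242.0² / (π² × 1.87×10^6) = 23.29 in⁴
Solid square: I = a⁴/12  ⇒  a = (12I)^(1/4) = (12×23.29)^(1/4) = 4.09 in

a ≈ 4.09 in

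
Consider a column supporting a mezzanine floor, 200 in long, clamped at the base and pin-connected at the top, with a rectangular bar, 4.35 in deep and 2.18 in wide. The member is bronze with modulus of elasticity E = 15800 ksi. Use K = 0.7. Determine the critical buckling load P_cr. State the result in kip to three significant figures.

Buckling occurs about the weak axis: I_min = h·b³/12 with b = 2.18 in (the shorter side).
I_min = 4.35×2.18³/12 = 3.756 in⁴
Effective length L_e = K·L = 0.7 × 200 = 140.0 in
P_cr = π²EI / L_e² = π² × 15800×10³ × 3.756 / 140.0² = 2.988×10^4 lb

P_cr ≈ 29.9 kip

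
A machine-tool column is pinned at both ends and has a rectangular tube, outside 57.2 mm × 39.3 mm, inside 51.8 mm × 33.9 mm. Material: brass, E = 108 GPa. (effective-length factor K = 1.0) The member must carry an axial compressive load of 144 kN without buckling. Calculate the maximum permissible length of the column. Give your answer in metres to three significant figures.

Weak-axis I_min = (h_o·b_o³ − h_i·b_i³)/12 with b_o = 39.3, b_i = 33.90 mm (shorter outer/inner sides).
I_min = (57.2×39.3³ − 51.80×33.90³)/12 = 1.212×10^5 mm⁴
I = 1.212×10^-7 m⁴
At the buckling limit P_cr = P = 1.440×10^5 N
From P_cr = π²EI/(K·L)²:  L = (1/K)·√(π²EI/P_cr) = (1/1)·√(π²×1.08×10^11×1.212×10^-7/1.440×10^5)
L = 0.947 m

L_max ≈ 0.947 m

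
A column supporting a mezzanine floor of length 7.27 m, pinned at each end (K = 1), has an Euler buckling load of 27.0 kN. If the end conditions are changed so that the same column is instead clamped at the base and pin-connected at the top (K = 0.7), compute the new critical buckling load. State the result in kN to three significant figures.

P_cr ≈ 55.1 kN

P_cr ∝ 1/K², so P_cr,new = P_cr,old × (K_old/K_new)² = 27.0 × (1/0.7)²
= 27.0 × 2.041 = 55.1 kN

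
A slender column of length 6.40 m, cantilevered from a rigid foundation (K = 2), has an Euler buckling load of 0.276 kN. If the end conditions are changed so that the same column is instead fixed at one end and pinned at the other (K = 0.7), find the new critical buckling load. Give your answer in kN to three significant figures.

P_cr ∝ 1/K², so P_cr,new = P_cr,old × (K_old/K_new)² = 0.276 × (2/0.7)²
= 0.276 × 8.163 = 2.25 kN

P_cr ≈ 2.25 kN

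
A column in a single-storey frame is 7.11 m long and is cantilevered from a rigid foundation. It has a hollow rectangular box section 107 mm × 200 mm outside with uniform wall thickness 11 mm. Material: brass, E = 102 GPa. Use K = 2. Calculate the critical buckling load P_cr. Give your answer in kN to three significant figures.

Inner dimensions: h_i = 200 − 2×11 = 178.0 mm, b_i = 107 − 2×11 = 85.00 mm
Weak-axis I_min = (h_o·b_o³ − h_i·b_i³)/12 with b_o = 107, b_i = 85.00 mm (shorter outer/inner sides).
I_min = (200×107³ − 178.0×85.00³)/12 = 1.131×10^7 mm⁴
I = 1.131×10^7 mm⁴ = 1.131×10^-5 m⁴
Effective length L_e = K·L = 2 × 7.11 = 14.22 m
P_cr = π²EI / L_e² = π² × 102×10⁹ × 1.131×10^-5 / 14.22² = 5.630×10^4 N

P_cr ≈ 56.3 kN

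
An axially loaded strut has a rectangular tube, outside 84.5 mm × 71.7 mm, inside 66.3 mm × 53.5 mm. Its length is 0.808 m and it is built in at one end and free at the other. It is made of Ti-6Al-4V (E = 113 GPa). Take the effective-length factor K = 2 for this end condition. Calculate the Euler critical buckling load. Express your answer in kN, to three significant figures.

P_cr ≈ 747 kN

Weak-axis I_min = (h_o·b_o³ − h_i·b_i³)/12 with b_o = 71.7, b_i = 53.50 mm (shorter outer/inner sides).
I_min = (84.5×71.7³ − 66.30×53.50³)/12 = 1.750×10^6 mm⁴
I = 1.750×10^6 mm⁴ = 1.750×10^-6 m⁴
Effective length L_e = K·L = 2 × 0.808 = 1.616 m
P_cr = π²EI / L_e² = π² × 113×10⁹ × 1.750×10^-6 / 1.616² = 7.472×10^5 N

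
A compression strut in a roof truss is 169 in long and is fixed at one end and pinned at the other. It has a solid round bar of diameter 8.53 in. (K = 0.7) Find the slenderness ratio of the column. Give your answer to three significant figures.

I = πd⁴/64 = π×8.53⁴/64 = 259.9 in⁴
A = 57.15 in²;  r_min = √(I/A) = √(259.9/57.15) = 2.132 in
L_e = K·L = 0.7 × 169 = 118.3 in
λ = L_e / r_min = 118.30 / 2.132 = 55.5

λ ≈ 55.5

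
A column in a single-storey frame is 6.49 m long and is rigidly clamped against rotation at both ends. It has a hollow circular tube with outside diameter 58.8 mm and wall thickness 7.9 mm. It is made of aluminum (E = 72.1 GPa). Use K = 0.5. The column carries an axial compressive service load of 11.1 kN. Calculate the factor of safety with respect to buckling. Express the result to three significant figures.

Inner diameter d_i = 58.8 − 2×7.9 = 43.00 mm
I = π(d_o⁴ − d_i⁴)/64 = π(58.8⁴ − 43.00⁴)/64 = 4.190×10^5 mm⁴
I = 4.190×10^5 mm⁴ = 4.190×10^-7 m⁴
Effective length L_e = K·L = 0.5 × 6.49 = 3.245 m
P_cr = π²EI / L_e² = π² × 72.1×10⁹ × 4.190×10^-7 / 3.245² = 2.831×10^4 N
Factor of safety n = P_cr / P = 28.313 / 11.1 = 2.55

n ≈ 2.55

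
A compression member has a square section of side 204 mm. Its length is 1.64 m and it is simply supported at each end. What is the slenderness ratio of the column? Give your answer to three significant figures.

For a square r = a/√12 = 204/√12 = 58.89 mm
L_e = K·L = 1 × 1.64 m = 1.640 m = 1640.0 mm
λ = L_e / r_min = 1640.0 / 58.89 = 27.8

λ ≈ 27.8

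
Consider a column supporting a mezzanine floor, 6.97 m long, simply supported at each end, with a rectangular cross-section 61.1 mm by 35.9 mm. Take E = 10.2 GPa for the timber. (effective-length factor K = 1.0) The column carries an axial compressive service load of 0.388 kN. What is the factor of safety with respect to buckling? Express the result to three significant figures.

Buckling occurs about the weak axis: I_min = h·b³/12 with b = 35.9 mm (the shorter side).
I_min = 61.1×35.9³/12 = 2.356×10^5 mm⁴
I = 2.356×10^5 mm⁴ = 2.356×10^-7 m⁴
Effective length L_e = K·L = 1 × 6.97 = 6.970 m
P_cr = π²EI / L_e² = π² × 10.2×10⁹ × 2.356×10^-7 / 6.970² = 488.2 N
Factor of safety n = P_cr / P = 0.48818 / 0.388 = 1.26

n ≈ 1.26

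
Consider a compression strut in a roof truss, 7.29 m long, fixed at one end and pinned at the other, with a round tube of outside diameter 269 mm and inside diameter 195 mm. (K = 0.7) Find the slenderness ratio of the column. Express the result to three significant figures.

d_o = 269 mm, d_i = 195 mm
I = π(d_o⁴ − d_i⁴)/64 = π(269⁴ − 195.0⁴)/64 = 1.861×10^8 mm⁴
A = 2.697×10^4 mm²;  r_min = √(I/A) = √(1.861×10^8/2.697×10^4) = 83.06 mm
L_e = K·L = 0.7 × 7.29 m = 5.103 m = 5103.0 mm
λ = L_e / r_min = 5103.0 / 83.06 = 61.4

λ ≈ 61.4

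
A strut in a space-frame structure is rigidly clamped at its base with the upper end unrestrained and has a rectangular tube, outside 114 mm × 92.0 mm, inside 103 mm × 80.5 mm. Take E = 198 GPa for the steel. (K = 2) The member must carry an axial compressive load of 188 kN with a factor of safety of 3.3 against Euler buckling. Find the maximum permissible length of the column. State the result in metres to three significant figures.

Weak-axis I_min = (h_o·b_o³ − h_i·b_i³)/12 with b_o = 92.0, b_i = 80.50 mm (shorter outer/inner sides).
I_min = (114×92.0³ − 103.0×80.50³)/12 = 2.920×10^6 mm⁴
I = 2.920×10^-6 m⁴
Required critical load P_cr = n·P = 3.3 × 188 = 620.4 kN = 6.204×10^5 N
From P_cr = π²EI/(K·L)²:  L = (1/K)·√(π²EI/P_cr) = (1/2)·√(π²×1.98×10^11×2.920×10^-6/6.204×10^5)
L = 1.52 m

L_max ≈ 1.52 m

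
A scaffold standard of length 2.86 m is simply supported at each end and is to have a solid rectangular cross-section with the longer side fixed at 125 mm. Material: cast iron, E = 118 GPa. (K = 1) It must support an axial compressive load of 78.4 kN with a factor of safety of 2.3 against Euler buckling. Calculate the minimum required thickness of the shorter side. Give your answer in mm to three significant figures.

Required P_cr = n·P = 2.3 × 78.4 = 180.3 kN
L_e = K·L = 1 × 2.86 = 2.860 m
Required I = P_cr·L_e²/(π²E) = 1.803×10^5 × 2.860² / (π² × 1.18×10^11) = 1.266×10^-6 m⁴
I_req = 1.266×10^6 mm⁴
Rectangle, weak axis: I_min = h·b³/12 with h = 125 mm fixed  ⇒  b = (12I/h)^(1/3) = 49.5 mm

b ≈ 49.5 mm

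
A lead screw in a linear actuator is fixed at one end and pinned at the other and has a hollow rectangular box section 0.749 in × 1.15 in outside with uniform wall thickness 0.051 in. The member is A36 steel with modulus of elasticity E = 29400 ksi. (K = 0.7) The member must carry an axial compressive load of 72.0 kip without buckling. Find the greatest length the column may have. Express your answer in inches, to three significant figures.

Inner dimensions: h_i = 1.15 − 2×0.051 = 1.048 in, b_i = 0.749 − 2×0.051 = 0.6470 in
Weak-axis I_min = (h_o·b_o³ − h_i·b_i³)/12 with b_o = 0.749, b_i = 0.6470 in (shorter outer/inner sides).
I_min = (1.15×0.749³ − 1.048×0.6470³)/12 = 1.661×10^-2 in⁴
At the buckling limit P_cr = P = 7.200×10^4 lb
From P_cr = π²EI/(K·L)²:  L = (1/K)·√(π²EI/P_cr) = (1/0.7)·√(π²×2.94×10^7×1.661×10^-2/7.200×10^4)
L = 11.7 in

L_max ≈ 11.7 in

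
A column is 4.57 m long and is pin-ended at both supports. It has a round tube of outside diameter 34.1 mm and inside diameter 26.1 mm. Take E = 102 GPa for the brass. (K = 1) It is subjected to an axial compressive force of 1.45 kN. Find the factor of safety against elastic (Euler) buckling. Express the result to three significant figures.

d_o = 34.1 mm, d_i = 26.1 mm
I = π(d_o⁴ − d_i⁴)/64 = π(34.1⁴ − 26.10⁴)/64 = 4.359×10^4 mm⁴
I = 4.359×10^4 mm⁴ = 4.359×10^-8 m⁴
Effective length L_e = K·L = 1 × 4.57 = 4.570 m
P_cr = π²EI / L_e² = π² × 102×10⁹ × 4.359×10^-8 / 4.570² = 2.101×10^3 N
Factor of safety n = P_cr / P = 2.1013 / 1.45 = 1.45

n ≈ 1.45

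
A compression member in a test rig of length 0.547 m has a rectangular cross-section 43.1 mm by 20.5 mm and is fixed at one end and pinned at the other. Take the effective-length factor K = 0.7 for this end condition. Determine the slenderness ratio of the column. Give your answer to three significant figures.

λ ≈ 64.7

For a rectangle r_min = b/√12 = 20.5/√12 = 5.918 mm
L_e = K·L = 0.7 × 0.547 m = 0.3829 m = 382.90 mm
λ = L_e / r_min = 382.90 / 5.918 = 64.7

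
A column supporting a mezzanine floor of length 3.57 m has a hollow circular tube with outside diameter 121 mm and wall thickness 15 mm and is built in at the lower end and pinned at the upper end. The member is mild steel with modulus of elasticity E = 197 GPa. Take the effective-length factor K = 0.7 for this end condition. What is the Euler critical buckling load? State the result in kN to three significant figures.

P_cr ≈ 2230 kN

Inner diameter d_i = 121 − 2×15 = 91.00 mm
I = π(d_o⁴ − d_i⁴)/64 = π(121⁴ − 91.00⁴)/64 = 7.156×10^6 mm⁴
I = 7.156×10^6 mm⁴ = 7.156×10^-6 m⁴
Effective length L_e = K·L = 0.7 × 3.57 = 2.499 m
P_cr = π²EI / L_e² = π² × 197×10⁹ × 7.156×10^-6 / 2.499² = 2.228×10^6 N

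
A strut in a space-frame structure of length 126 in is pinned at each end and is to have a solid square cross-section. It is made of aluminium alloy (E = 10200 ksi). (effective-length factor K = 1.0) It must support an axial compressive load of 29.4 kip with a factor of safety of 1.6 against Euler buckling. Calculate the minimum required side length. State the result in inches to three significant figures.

a ≈ 3.07 in

Required P_cr = n·P = 1.6 × 29.4 = 47.04 kip
L_e = K·L = 1 × 126 = 126.0 in
Required I = P_cr·L_e²/(π²E) = 4.704×10^4 × 126.0² / (π² × 1.02×10^7) = 7.418 in⁴
Solid square: I = a⁴/12  ⇒  a = (12I)^(1/4) = (12×7.418)^(1/4) = 3.07 in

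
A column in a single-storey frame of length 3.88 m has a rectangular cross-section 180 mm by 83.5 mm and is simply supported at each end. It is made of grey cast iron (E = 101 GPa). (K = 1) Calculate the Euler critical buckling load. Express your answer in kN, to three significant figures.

Buckling occurs about the weak axis: I_min = h·b³/12 with b = 83.5 mm (the shorter side).
I_min = 180×83.5³/12 = 8.733×10^6 mm⁴
I = 8.733×10^6 mm⁴ = 8.733×10^-6 m⁴
Effective length L_e = K·L = 1 × 3.88 = 3.880 m
P_cr = π²EI / L_e² = π² × 101×10⁹ × 8.733×10^-6 / 3.880² = 5.782×10^5 N

P_cr ≈ 578 kN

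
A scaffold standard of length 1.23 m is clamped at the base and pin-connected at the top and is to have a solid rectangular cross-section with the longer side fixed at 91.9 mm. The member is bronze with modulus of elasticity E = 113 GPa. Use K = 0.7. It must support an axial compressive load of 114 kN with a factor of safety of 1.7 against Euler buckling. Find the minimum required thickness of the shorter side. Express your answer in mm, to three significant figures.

b ≈ 25.6 mm

Required P_cr = n·P = 1.7 × 114 = 193.8 kN
L_e = K·L = 0.7 × 1.23 = 0.8610 m
Required I = P_cr·L_e²/(π²E) = 1.938×10^5 × 0.8610² / (π² × 1.13×10^11) = 1.288×10^-7 m⁴
I_req = 1.288×10^5 mm⁴
Rectangle, weak axis: I_min = h·b³/12 with h = 91.9 mm fixed  ⇒  b = (12I/h)^(1/3) = 25.6 mm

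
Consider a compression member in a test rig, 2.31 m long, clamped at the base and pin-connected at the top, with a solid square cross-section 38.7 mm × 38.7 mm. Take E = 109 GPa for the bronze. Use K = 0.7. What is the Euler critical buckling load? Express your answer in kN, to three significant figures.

P_cr ≈ 76.9 kN

I = a⁴/12 = 38.7⁴/12 = 1.869×10^5 mm⁴
I = 1.869×10^5 mm⁴ = 1.869×10^-7 m⁴
Effective length L_e = K·L = 0.7 × 2.31 = 1.617 m
P_cr = π²EI / L_e² = π² × 109×10⁹ × 1.869×10^-7 / 1.617² = 7.691×10^4 N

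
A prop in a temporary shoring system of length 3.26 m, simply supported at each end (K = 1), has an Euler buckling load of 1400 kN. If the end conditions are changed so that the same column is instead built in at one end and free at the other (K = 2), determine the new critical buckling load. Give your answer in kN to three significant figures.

P_cr ≈ 350 kN

P_cr ∝ 1/K², so P_cr,new = P_cr,old × (K_old/K_new)² = 1400 × (1/2)²
= 1400 × 0.2500 = 350 kN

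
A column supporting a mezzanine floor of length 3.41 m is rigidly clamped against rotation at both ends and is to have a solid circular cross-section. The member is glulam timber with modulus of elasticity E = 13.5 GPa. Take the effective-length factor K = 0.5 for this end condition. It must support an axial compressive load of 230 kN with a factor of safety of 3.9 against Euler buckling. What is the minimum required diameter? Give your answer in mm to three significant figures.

Required P_cr = n·P = 3.9 × 230 = 897.0 kN
L_e = K·L = 0.5 × 3.41 = 1.705 m
Required I = P_cr·L_e²/(π²E) = 8.970×10^5 × 1.705² / (π² × 1.35×10^10) = 1.957×10^-5 m⁴
I_req = 1.957×10^7 mm⁴
Solid circle: I = πd⁴/64  ⇒  d = (64I/π)^(1/4) = (64×1.957×10^7/π)^(1/4) = 141 mm

d ≈ 141 mm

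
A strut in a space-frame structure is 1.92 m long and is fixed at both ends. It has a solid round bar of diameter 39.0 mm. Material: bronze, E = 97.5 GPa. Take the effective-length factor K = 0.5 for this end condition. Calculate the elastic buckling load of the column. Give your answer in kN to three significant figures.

P_cr ≈ 119 kN

I = πd⁴/64 = π×39.0⁴/64 = 1.136×10^5 mm⁴
I = 1.136×10^5 mm⁴ = 1.136×10^-7 m⁴
Effective length L_e = K·L = 0.5 × 1.92 = 0.9600 m
P_cr = π²EI / L_e² = π² × 97.5×10⁹ × 1.136×10^-7 / 0.9600² = 1.186×10^5 N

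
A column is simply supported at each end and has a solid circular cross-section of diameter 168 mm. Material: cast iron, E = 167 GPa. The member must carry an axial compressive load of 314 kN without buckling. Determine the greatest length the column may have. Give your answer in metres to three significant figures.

I = πd⁴/64 = π×168⁴/64 = 3.910×10^7 mm⁴
I = 3.910×10^-5 m⁴
At the buckling limit P_cr = P = 3.140×10^5 N
From P_cr = π²EI/(K·L)²:  L = (1/K)·√(π²EI/P_cr) = (1/1)·√(π²×1.67×10^11×3.910×10^-5/3.140×10^5)
L = 14.3 m

L_max ≈ 14.3 m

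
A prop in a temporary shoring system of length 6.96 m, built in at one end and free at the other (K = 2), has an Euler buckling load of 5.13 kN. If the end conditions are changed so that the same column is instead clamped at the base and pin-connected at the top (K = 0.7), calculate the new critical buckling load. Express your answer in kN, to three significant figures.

P_cr ∝ 1/K², so P_cr,new = P_cr,old × (K_old/K_new)² = 5.13 × (2/0.7)²
= 5.13 × 8.163 = 41.9 kN

P_cr ≈ 41.9 kN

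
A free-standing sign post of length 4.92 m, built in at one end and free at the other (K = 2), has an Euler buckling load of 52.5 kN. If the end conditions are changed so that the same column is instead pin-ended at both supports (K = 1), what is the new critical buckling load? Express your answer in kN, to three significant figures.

P_cr ≈ 210 kN

P_cr ∝ 1/K², so P_cr,new = P_cr,old × (K_old/K_new)² = 52.5 × (2/1)²
= 52.5 × 4.000 = 210 kN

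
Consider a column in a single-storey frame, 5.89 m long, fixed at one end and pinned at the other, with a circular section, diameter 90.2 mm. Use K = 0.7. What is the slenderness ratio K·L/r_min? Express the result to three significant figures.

λ ≈ 183

I = πd⁴/64 = π×90.2⁴/64 = 3.249×10^6 mm⁴
A = 6.390×10^3 mm²;  r_min = √(I/A) = √(3.249×10^6/6.390×10^3) = 22.55 mm
L_e = K·L = 0.7 × 5.89 m = 4.123 m = 4123.0 mm
λ = L_e / r_min = 4123.0 / 22.55 = 183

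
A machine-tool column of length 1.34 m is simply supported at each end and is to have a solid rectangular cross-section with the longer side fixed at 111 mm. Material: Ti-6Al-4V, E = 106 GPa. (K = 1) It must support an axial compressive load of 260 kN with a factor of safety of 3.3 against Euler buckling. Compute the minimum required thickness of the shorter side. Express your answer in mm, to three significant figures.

b ≈ 54.2 mm

Required P_cr = n·P = 3.3 × 260 = 858.0 kN
L_e = K·L = 1 × 1.34 = 1.340 m
Required I = P_cr·L_e²/(π²E) = 8.580×10^5 × 1.340² / (π² × 1.06×10^11) = 1.473×10^-6 m⁴
I_req = 1.473×10^6 mm⁴
Rectangle, weak axis: I_min = h·b³/12 with h = 111 mm fixed  ⇒  b = (12I/h)^(1/3) = 54.2 mm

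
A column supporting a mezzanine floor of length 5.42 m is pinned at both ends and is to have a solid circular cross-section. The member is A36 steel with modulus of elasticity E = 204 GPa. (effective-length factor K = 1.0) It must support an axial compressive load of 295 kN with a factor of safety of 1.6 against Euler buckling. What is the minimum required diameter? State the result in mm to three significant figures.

Required P_cr = n·P = 1.6 × 295 = 472.0 kN
L_e = K·L = 1 × 5.42 = 5.420 m
Required I = P_cr·L_e²/(π²E) = 4.720×10^5 × 5.420² / (π² × 2.04×10^11) = 6.887×10^-6 m⁴
I_req = 6.887×10^6 mm⁴
Solid circle: I = πd⁴/64  ⇒  d = (64I/π)^(1/4) = (64×6.887×10^6/π)^(1/4) = 109 mm

d ≈ 109 mm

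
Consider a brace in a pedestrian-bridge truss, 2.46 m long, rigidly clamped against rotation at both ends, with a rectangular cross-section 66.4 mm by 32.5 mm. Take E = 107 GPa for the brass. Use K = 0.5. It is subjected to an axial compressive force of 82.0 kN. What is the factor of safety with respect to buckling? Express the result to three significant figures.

n ≈ 1.62

Buckling occurs about the weak axis: I_min = h·b³/12 with b = 32.5 mm (the shorter side).
I_min = 66.4×32.5³/12 = 1.899×10^5 mm⁴
I = 1.899×10^5 mm⁴ = 1.899×10^-7 m⁴
Effective length L_e = K·L = 0.5 × 2.46 = 1.230 m
P_cr = π²EI / L_e² = π² × 107×10⁹ × 1.899×10^-7 / 1.230² = 1.326×10^5 N
Factor of safety n = P_cr / P = 132.59 / 82.0 = 1.62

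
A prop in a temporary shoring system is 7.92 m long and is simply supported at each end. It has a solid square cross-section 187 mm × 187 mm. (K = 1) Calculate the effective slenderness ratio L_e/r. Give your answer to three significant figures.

I = a⁴/12 = 187⁴/12 = 1.019×10^8 mm⁴
A = 3.497×10^4 mm²;  r_min = √(I/A) = √(1.019×10^8/3.497×10^4) = 53.98 mm
L_e = K·L = 1 × 7.92 m = 7.920 m = 7920.0 mm
λ = L_e / r_min = 7920.0 / 53.98 = 147

λ ≈ 147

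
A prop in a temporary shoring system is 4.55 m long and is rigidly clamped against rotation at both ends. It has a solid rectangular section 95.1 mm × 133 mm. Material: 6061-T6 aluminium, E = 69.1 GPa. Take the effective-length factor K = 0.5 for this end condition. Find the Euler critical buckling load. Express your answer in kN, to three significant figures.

P_cr ≈ 1260 kN

Buckling occurs about the weak axis: I_min = h·b³/12 with b = 95.1 mm (the shorter side).
I_min = 133×95.1³/12 = 9.533×10^6 mm⁴
I = 9.533×10^6 mm⁴ = 9.533×10^-6 m⁴
Effective length L_e = K·L = 0.5 × 4.55 = 2.275 m
P_cr = π²EI / L_e² = π² × 69.1×10⁹ × 9.533×10^-6 / 2.275² = 1.256×10^6 N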